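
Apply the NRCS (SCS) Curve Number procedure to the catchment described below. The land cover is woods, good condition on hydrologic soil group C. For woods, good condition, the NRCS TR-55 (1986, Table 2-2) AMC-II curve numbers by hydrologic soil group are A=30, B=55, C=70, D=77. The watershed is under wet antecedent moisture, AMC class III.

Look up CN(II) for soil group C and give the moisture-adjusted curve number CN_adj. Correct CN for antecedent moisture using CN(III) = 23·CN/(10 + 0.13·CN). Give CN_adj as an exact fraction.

CN_adj = 16100/191 ≈ 84.293

NRCS table: woods, good condition, soil group C → CN(II) = 70
Wet (AMC III): CN(III) = 23·70/(10 + 0.13·70) = 1610/(191/10) = 16100/191 ≈ 84.293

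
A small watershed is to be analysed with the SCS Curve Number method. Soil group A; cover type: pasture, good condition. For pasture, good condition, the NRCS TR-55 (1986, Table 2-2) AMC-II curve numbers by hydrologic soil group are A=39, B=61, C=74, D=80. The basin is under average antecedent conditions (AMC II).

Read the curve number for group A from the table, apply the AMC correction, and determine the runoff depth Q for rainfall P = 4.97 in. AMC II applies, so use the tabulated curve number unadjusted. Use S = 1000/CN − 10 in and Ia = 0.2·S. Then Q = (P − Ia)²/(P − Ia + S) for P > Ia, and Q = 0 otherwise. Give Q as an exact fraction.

NRCS table: pasture, good condition, soil group A → CN(II) = 39
CN(II) = 39; AMC II needs no correction.
S = 1000/39 − 10 = 610/39 in ≈ 15.641 in
Initial abstraction Ia = S/5 = (610/39)/5 = 122/39 ≈ 3.128 in
Excess rainfall: 4.970 − 3.128 = 1.842 in; P > Ia so Q > 0
Runoff Q = (P−Ia)²/(P−Ia+S) = (1.842)²/(1.842+15.641) = 51595489/265913700 ≈ 0.194 in

Q = 51595489/265913700 in ≈ 0.194 in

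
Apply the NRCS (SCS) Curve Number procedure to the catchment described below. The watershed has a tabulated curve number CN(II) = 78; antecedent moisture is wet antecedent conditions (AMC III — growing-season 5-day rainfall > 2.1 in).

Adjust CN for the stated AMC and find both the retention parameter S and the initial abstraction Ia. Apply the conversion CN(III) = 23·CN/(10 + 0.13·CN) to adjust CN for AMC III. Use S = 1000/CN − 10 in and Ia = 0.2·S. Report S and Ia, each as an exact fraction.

S = 1100/897 in ≈ 1.226 in; Ia = 220/897 in ≈ 0.245 in

Adjust CN=78 to AMC III: 23·78/(10 + 0.13·78) → 1794 ÷ (1007/50) = 89700/1007 ≈ 89.076
Retention S: 1000/CN − 10 with CN=89.076 → S = 1100/897 ≈ 1.226 in
Ia = 0.2·(1100/897) = 220/897 in ≈ 0.245 in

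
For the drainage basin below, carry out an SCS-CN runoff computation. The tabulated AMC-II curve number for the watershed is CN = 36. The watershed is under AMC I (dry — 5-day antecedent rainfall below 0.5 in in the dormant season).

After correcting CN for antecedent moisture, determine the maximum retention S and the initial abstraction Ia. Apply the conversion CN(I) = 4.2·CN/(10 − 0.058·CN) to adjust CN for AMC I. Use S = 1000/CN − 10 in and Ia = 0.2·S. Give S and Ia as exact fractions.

CN(I) from CN(II)=36: (4.2·36)/(10 − 0.058·36) = 18900/989 ≈ 19.110
Retention S: 1000/CN − 10 with CN=19.110 → S = 8000/189 ≈ 42.328 in
Initial abstraction Ia = S/5 = (8000/189)/5 = 1600/189 ≈ 8.466 in

S = 8000/189 in ≈ 42.328 in; Ia = 1600/189 in ≈ 8.466 in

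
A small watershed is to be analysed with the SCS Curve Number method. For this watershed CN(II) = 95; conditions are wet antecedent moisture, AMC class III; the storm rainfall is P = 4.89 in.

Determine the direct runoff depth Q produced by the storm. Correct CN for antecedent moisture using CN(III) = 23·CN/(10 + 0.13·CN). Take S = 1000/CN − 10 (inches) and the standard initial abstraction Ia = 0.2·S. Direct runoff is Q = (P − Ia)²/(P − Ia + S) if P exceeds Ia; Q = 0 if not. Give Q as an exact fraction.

Q = 44813926249/9687984100 in ≈ 4.626 in

Adjust CN=95 to AMC III: 23·95/(10 + 0.13·95) → 2185 ÷ (447/20) = 43700/447 ≈ 97.763
S = 1000/(43700/447) − 10 = 100/437 in ≈ 0.229 in
Ia = 0.2S: 0.2·0.229 = 0.046 in (exactly 20/437)
P − Ia = 4.890 − 0.046 = 211693/43700 ≈ 4.844 in (> 0, runoff occurs)
Q: (211693/43700)² ÷ (221693/43700) = 44813926249/9687984100 in (≈ 4.626 in)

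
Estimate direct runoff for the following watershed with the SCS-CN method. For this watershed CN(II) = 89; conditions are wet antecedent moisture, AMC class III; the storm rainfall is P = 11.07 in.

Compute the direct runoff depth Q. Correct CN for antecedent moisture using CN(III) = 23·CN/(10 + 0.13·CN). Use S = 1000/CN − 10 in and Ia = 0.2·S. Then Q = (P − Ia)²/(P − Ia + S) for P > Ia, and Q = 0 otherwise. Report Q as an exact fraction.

Q = 5035666152841/481869736300 in ≈ 10.450 in

Wet (AMC III): CN(III) = 23·89/(10 + 0.13·89) = 2047/(2157/100) = 204700/2157 ≈ 94.900
S = 1000/(204700/2157) − 10 = 1100/2047 in ≈ 0.537 in
Initial abstraction Ia = S/5 = (1100/2047)/5 = 220/2047 ≈ 0.107 in
Since P=11.070 > Ia=0.107: effective rainfall P−Ia = 2244029/204700 in
Q = (2244029/204700)²/((2244029/204700) + 1100/2047) = (5035666152841/41902090000)/(2354029/204700) = 5035666152841/481869736300 in ≈ 10.450 in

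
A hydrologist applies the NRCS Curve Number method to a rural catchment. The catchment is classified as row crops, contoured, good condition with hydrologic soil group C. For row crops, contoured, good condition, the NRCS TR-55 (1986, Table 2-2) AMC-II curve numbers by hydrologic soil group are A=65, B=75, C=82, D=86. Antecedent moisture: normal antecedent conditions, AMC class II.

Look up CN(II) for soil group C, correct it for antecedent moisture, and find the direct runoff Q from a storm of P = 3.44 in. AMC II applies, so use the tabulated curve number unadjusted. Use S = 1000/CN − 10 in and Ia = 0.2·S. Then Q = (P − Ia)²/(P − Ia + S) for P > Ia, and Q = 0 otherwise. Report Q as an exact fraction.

NRCS table: row crops, contoured, good condition, soil group C → CN(II) = 82
CN(II) = 82; AMC II needs no correction.
S = 1000/82 − 10 = 90/41 in ≈ 2.195 in
Ia = 0.2S: 0.2·2.195 = 0.439 in (exactly 18/41)
Since P=3.440 > Ia=0.439: effective rainfall P−Ia = 3076/1025 in
Runoff Q = (P−Ia)²/(P−Ia+S) = (3.001)²/(3.001+2.195) = 4730888/2729575 ≈ 1.733 in

Q = 4730888/2729575 in ≈ 1.733 in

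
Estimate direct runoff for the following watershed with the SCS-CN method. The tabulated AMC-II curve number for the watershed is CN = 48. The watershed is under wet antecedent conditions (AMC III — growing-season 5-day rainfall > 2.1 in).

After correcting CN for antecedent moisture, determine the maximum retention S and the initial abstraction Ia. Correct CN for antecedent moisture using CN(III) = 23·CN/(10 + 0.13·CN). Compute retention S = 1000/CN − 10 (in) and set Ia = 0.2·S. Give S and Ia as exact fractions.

S = 325/69 in ≈ 4.710 in; Ia = 65/69 in ≈ 0.942 in

Wet (AMC III): CN(III) = 23·48/(10 + 0.13·48) = 1104/(406/25) = 13800/203 ≈ 67.980
Retention S: 1000/CN − 10 with CN=67.980 → S = 325/69 ≈ 4.710 in
Initial abstraction Ia = S/5 = (325/69)/5 = 65/69 ≈ 0.942 in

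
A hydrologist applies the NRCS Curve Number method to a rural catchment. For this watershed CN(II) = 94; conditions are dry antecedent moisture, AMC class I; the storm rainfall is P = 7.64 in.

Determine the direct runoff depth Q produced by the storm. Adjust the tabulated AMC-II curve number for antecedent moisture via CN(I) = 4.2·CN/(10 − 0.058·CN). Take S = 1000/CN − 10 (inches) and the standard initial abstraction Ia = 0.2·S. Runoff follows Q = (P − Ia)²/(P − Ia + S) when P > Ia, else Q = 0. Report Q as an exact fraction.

Q = 3640794921/599100775 in ≈ 6.077 in

CN(I) from CN(II)=94: (4.2·94)/(10 − 0.058·94) = 32900/379 ≈ 86.807
Retention S: 1000/CN − 10 with CN=86.807 → S = 500/329 ≈ 1.520 in
Ia = 0.2·(500/329) = 100/329 in ≈ 0.304 in
P − Ia = 7.640 − 0.304 = 60339/8225 ≈ 7.336 in (> 0, runoff occurs)
Q = (60339/8225)²/((60339/8225) + 500/329) = (3640794921/67650625)/(72839/8225) = 3640794921/599100775 in ≈ 6.077 in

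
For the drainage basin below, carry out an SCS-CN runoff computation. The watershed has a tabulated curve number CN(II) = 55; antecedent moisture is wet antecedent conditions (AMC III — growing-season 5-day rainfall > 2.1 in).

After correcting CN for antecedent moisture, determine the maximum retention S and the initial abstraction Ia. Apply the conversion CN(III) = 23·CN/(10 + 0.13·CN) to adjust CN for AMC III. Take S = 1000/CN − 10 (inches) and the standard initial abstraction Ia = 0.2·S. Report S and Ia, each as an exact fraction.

S = 900/253 in ≈ 3.557 in; Ia = 180/253 in ≈ 0.711 in

Adjust CN=55 to AMC III: 23·55/(10 + 0.13·55) → 1265 ÷ (343/20) = 25300/343 ≈ 73.761
Max retention: S = 1000/(25300/343) − 10 = 900/253 in (≈ 3.557 in)
Ia = 0.2S: 0.2·3.557 = 0.711 in (exactly 180/253)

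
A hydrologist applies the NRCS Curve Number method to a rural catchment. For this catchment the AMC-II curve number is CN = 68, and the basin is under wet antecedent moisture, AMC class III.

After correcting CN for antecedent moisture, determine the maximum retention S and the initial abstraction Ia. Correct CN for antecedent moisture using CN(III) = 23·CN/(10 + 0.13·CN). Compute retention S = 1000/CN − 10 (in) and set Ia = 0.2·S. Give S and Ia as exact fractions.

CN(III) from CN(II)=68: (23·68)/(10 + 0.13·68) = 39100/471 ≈ 83.015
Retention S: 1000/CN − 10 with CN=83.015 → S = 800/391 ≈ 2.046 in
Ia = 0.2S: 0.2·2.046 = 0.409 in (exactly 160/391)

S = 800/391 in ≈ 2.046 in; Ia = 160/391 in ≈ 0.409 in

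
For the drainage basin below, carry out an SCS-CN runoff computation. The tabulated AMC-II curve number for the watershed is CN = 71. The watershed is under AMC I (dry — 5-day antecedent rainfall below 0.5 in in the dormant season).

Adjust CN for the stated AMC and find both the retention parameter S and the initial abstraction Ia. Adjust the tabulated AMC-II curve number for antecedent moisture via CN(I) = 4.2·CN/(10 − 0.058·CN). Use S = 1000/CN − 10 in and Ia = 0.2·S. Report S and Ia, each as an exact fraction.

S = 14500/1491 in ≈ 9.725 in; Ia = 2900/1491 in ≈ 1.945 in

CN(I) from CN(II)=71: (4.2·71)/(10 − 0.058·71) = 149100/2941 ≈ 50.697
Retention S: 1000/CN − 10 with CN=50.697 → S = 14500/1491 ≈ 9.725 in
Initial abstraction Ia = S/5 = (14500/1491)/5 = 2900/1491 ≈ 1.945 in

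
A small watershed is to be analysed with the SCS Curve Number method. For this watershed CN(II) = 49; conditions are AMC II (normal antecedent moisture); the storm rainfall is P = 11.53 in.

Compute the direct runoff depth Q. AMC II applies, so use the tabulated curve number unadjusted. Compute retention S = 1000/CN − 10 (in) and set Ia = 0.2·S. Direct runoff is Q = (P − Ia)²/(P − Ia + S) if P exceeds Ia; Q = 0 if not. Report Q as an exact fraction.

AMC II — tabulated CN = 49 applies directly.
Retention S: 1000/CN − 10 with CN=49.000 → S = 510/49 ≈ 10.408 in
Ia = 0.2·(510/49) = 102/49 in ≈ 2.082 in
Excess rainfall: 11.530 − 2.082 = 9.448 in; P > Ia so Q > 0
Q: (46297/4900)² ÷ (97297/4900) = 2143412209/476755300 in (≈ 4.496 in)

Q = 2143412209/476755300 in ≈ 4.496 in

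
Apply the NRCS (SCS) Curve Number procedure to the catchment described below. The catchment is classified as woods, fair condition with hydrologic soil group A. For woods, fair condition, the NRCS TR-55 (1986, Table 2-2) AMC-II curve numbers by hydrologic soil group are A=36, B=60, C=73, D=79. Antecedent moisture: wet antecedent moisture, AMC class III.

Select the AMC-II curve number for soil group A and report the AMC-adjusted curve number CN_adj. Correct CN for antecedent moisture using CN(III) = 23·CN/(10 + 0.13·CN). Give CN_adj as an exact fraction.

NRCS table: woods, fair condition, soil group A → CN(II) = 36
CN(III) from CN(II)=36: (23·36)/(10 + 0.13·36) = 20700/367 ≈ 56.403

CN_adj = 20700/367 ≈ 56.403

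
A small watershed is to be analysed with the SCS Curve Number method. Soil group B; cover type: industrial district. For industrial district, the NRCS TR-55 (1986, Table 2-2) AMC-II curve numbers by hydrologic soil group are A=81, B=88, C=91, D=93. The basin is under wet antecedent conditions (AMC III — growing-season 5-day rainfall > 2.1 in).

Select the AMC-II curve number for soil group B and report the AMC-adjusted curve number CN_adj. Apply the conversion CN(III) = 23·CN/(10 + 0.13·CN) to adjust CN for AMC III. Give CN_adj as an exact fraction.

CN_adj = 6325/67 ≈ 94.403

NRCS table: industrial district, soil group B → CN(II) = 88
Wet (AMC III): CN(III) = 23·88/(10 + 0.13·88) = 2024/(536/25) = 6325/67 ≈ 94.403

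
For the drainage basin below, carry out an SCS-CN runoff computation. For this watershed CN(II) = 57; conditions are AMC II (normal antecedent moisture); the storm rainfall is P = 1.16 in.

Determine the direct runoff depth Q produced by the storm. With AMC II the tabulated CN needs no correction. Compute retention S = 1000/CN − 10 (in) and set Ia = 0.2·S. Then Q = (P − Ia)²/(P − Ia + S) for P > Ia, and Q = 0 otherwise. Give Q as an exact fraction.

AMC II — tabulated CN = 57 applies directly.
Retention S: 1000/CN − 10 with CN=57.000 → S = 430/57 ≈ 7.544 in
Initial abstraction Ia = S/5 = (430/57)/5 = 86/57 ≈ 1.509 in
P = 1.160 ≤ Ia = 1.509 in: entire storm abstracted, Q = 0.

Q = 0 in ≈ 0.000 in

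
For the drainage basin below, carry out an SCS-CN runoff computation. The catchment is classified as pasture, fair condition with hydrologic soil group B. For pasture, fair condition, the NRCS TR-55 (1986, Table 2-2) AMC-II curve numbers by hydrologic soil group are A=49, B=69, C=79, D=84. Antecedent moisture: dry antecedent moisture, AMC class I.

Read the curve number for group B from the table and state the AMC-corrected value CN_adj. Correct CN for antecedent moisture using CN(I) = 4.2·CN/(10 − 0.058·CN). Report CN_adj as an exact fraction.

CN_adj = 144900/2999 ≈ 48.316

NRCS table: pasture, fair condition, soil group B → CN(II) = 69
Dry (AMC I): CN(I) = 4.2·69/(10 − 0.058·69) = (1449/5)/(2999/500) = 144900/2999 ≈ 48.316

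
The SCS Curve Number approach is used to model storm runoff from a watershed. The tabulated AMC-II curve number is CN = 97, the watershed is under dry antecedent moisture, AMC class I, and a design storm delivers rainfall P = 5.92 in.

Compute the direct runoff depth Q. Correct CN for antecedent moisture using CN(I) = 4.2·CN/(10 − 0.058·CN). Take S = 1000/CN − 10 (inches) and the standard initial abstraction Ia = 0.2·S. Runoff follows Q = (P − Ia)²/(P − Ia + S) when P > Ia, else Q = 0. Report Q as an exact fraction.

Q = 2400608016/468900425 in ≈ 5.120 in

Dry (AMC I): CN(I) = 4.2·97/(10 − 0.058·97) = (2037/5)/(2187/500) = 67900/729 ≈ 93.141
S = 1000/(67900/729) − 10 = 500/679 in ≈ 0.736 in
Ia = 0.2S: 0.2·0.736 = 0.147 in (exactly 100/679)
Excess rainfall: 5.920 − 0.147 = 5.773 in; P > Ia so Q > 0
Q = (97992/16975)²/((97992/16975) + 500/679) = (9602432064/288150625)/(110492/16975) = 2400608016/468900425 in ≈ 5.120 in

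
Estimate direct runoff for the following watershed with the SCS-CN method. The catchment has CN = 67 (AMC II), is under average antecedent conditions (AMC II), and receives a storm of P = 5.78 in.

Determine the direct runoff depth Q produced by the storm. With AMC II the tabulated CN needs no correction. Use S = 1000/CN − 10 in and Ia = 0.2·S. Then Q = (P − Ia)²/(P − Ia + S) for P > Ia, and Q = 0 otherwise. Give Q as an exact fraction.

Q = 258019969/109086050 in ≈ 2.365 in

AMC II — tabulated CN = 67 applies directly.
S = 1000/67 − 10 = 330/67 in ≈ 4.925 in
Initial abstraction Ia = S/5 = (330/67)/5 = 66/67 ≈ 0.985 in
Since P=5.780 > Ia=0.985: effective rainfall P−Ia = 16063/3350 in
Q = (16063/3350)²/((16063/3350) + 330/67) = (258019969/11222500)/(32563/3350) = 258019969/109086050 in ≈ 2.365 in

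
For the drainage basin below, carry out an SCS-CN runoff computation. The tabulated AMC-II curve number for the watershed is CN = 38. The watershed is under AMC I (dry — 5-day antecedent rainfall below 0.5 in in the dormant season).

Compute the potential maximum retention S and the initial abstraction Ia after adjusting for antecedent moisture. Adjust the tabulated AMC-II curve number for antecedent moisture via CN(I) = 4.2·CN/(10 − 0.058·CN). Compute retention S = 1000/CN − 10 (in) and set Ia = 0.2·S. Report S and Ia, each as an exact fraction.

Dry (AMC I): CN(I) = 4.2·38/(10 − 0.058·38) = (798/5)/(1949/250) = 39900/1949 ≈ 20.472
Retention S: 1000/CN − 10 with CN=20.472 → S = 15500/399 ≈ 38.847 in
Initial abstraction Ia = S/5 = (15500/399)/5 = 3100/399 ≈ 7.769 in

S = 15500/399 in ≈ 38.847 in; Ia = 3100/399 in ≈ 7.769 in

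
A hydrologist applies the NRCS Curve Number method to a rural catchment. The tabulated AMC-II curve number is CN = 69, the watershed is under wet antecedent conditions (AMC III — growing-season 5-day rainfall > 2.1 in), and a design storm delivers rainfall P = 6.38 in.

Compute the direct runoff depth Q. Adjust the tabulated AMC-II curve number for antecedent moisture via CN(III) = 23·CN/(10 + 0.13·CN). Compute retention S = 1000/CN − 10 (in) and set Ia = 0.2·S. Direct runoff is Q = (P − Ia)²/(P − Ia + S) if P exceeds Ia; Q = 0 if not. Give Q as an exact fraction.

Wet (AMC III): CN(III) = 23·69/(10 + 0.13·69) = 1587/(1897/100) = 158700/1897 ≈ 83.658
Max retention: S = 1000/(158700/1897) − 10 = 3100/1587 in (≈ 1.953 in)
Ia = 0.2S: 0.2·1.953 = 0.391 in (exactly 620/1587)
P − Ia = 6.380 − 0.391 = 475253/79350 ≈ 5.989 in (> 0, runoff occurs)
Runoff Q = (P−Ia)²/(P−Ia+S) = (5.989)²/(5.989+1.953) = 225865414009/50010575550 ≈ 4.516 in

Q = 225865414009/50010575550 in ≈ 4.516 in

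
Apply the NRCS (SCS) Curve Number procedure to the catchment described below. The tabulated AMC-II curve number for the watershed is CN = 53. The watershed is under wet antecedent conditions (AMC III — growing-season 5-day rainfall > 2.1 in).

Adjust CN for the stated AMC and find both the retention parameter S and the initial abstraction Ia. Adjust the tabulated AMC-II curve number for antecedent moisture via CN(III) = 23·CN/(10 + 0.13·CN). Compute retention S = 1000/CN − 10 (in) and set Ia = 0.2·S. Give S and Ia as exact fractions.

Wet (AMC III): CN(III) = 23·53/(10 + 0.13·53) = 1219/(1689/100) = 121900/1689 ≈ 72.173
Max retention: S = 1000/(121900/1689) − 10 = 4700/1219 in (≈ 3.856 in)
Initial abstraction Ia = S/5 = (4700/1219)/5 = 940/1219 ≈ 0.771 in

S = 4700/1219 in ≈ 3.856 in; Ia = 940/1219 in ≈ 0.771 in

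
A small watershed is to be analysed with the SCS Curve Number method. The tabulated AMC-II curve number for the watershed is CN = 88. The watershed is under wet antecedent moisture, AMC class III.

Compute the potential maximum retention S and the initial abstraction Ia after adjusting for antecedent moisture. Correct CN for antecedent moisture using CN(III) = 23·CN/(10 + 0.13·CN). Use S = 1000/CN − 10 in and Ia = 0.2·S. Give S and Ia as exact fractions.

S = 150/253 in ≈ 0.593 in; Ia = 30/253 in ≈ 0.119 in

CN(III) from CN(II)=88: (23·88)/(10 + 0.13·88) = 6325/67 ≈ 94.403
Max retention: S = 1000/(6325/67) − 10 = 150/253 in (≈ 0.593 in)
Ia = 0.2·(150/253) = 30/253 in ≈ 0.119 in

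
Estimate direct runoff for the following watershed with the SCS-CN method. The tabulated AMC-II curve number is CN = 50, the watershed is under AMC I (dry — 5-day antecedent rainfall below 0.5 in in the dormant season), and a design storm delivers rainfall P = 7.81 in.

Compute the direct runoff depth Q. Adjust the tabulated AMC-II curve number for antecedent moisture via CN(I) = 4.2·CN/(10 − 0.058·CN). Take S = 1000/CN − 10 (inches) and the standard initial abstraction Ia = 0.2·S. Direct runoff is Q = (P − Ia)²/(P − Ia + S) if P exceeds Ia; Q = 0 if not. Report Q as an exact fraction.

Dry (AMC I): CN(I) = 4.2·50/(10 − 0.058·50) = 210/(71/10) = 2100/71 ≈ 29.577
Max retention: S = 1000/(2100/71) − 10 = 500/21 in (≈ 23.810 in)
Ia = 0.2·(500/21) = 100/21 in ≈ 4.762 in
Since P=7.810 > Ia=4.762: effective rainfall P−Ia = 6401/2100 in
Runoff Q = (P−Ia)²/(P−Ia+S) = (3.048)²/(3.048+23.810) = 40972801/118442100 ≈ 0.346 in

Q = 40972801/118442100 in ≈ 0.346 in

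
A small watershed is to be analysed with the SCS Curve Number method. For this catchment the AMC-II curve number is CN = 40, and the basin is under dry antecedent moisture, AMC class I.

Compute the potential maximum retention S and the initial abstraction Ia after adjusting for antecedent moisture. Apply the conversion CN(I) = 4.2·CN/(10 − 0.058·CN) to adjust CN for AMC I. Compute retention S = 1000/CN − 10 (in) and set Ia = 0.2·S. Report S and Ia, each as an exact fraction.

S = 250/7 in ≈ 35.714 in; Ia = 50/7 in ≈ 7.143 in

Dry (AMC I): CN(I) = 4.2·40/(10 − 0.058·40) = 168/(192/25) = 175/8 ≈ 21.875
Max retention: S = 1000/(175/8) − 10 = 250/7 in (≈ 35.714 in)
Initial abstraction Ia = S/5 = (250/7)/5 = 50/7 ≈ 7.143 in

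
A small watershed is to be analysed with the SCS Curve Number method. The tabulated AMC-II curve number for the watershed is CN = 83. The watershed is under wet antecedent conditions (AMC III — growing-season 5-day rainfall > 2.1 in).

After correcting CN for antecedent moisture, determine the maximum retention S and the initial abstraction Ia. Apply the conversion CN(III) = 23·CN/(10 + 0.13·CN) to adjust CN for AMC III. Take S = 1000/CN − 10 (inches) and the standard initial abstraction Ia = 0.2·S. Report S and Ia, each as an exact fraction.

S = 1700/1909 in ≈ 0.891 in; Ia = 340/1909 in ≈ 0.178 in

CN(III) from CN(II)=83: (23·83)/(10 + 0.13·83) = 190900/2079 ≈ 91.823
S = 1000/(190900/2079) − 10 = 1700/1909 in ≈ 0.891 in
Ia = 0.2·(1700/1909) = 340/1909 in ≈ 0.178 in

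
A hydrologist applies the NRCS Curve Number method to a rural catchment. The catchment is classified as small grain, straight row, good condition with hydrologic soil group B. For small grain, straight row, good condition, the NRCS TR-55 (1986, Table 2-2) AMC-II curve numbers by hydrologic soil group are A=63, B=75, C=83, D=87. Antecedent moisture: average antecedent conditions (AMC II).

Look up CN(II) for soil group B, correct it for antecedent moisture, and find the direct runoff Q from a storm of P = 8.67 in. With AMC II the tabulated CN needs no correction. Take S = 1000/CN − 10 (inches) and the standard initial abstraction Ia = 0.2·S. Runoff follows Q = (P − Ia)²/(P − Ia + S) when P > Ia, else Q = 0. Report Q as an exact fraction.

Q = 5764801/1020300 in ≈ 5.650 in

NRCS table: small grain, straight row, good condition, soil group B → CN(II) = 75
Average conditions: CN = 75 (no AMC adjustment).
Max retention: S = 1000/75 − 10 = 10/3 in (≈ 3.333 in)
Ia = 0.2S: 0.2·3.333 = 0.667 in (exactly 2/3)
Excess rainfall: 8.670 − 0.667 = 8.003 in; P > Ia so Q > 0
Q = (2401/300)²/((2401/300) + 10/3) = (5764801/90000)/(3401/300) = 5764801/1020300 in ≈ 5.650 in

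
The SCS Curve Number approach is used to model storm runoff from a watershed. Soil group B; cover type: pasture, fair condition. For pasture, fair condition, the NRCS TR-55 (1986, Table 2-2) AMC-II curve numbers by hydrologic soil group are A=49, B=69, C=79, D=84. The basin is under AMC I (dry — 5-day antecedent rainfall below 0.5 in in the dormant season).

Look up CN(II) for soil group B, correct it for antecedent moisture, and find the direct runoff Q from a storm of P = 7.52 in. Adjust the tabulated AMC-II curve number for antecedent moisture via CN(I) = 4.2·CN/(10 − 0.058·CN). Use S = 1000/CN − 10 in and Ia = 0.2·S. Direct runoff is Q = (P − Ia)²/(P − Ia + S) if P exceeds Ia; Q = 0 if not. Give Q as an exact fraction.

NRCS table: pasture, fair condition, soil group B → CN(II) = 69
Dry (AMC I): CN(I) = 4.2·69/(10 − 0.058·69) = (1449/5)/(2999/500) = 144900/2999 ≈ 48.316
S = 1000/(144900/2999) − 10 = 15500/1449 in ≈ 10.697 in
Initial abstraction Ia = S/5 = (15500/1449)/5 = 3100/1449 ≈ 2.139 in
Since P=7.520 > Ia=2.139: effective rainfall P−Ia = 194912/36225 in
Q: (194912/36225)² ÷ (582412/36225) = 9497671936/5274468675 in (≈ 1.801 in)

Q = 9497671936/5274468675 in ≈ 1.801 in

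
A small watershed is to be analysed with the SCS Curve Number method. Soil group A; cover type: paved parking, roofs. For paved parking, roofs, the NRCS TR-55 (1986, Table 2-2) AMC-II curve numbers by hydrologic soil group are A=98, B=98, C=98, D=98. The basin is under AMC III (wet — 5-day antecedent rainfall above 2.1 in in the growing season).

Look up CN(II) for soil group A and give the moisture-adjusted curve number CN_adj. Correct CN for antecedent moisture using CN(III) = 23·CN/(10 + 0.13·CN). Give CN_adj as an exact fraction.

CN_adj = 112700/1137 ≈ 99.120

NRCS table: paved parking, roofs, soil group A → CN(II) = 98
CN(III) from CN(II)=98: (23·98)/(10 + 0.13·98) = 112700/1137 ≈ 99.120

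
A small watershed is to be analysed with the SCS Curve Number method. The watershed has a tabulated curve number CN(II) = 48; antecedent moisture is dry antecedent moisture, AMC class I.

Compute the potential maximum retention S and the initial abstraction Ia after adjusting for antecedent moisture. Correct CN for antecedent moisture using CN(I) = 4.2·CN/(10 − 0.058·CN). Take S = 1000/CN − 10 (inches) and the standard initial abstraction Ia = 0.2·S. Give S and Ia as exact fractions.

S = 1625/63 in ≈ 25.794 in; Ia = 325/63 in ≈ 5.159 in

Adjust CN=48 to AMC I: 4.2·48/(10 − 0.058·48) → (1008/5) ÷ (902/125) = 12600/451 ≈ 27.938
S = 1000/(12600/451) − 10 = 1625/63 in ≈ 25.794 in
Initial abstraction Ia = S/5 = (1625/63)/5 = 325/63 ≈ 5.159 in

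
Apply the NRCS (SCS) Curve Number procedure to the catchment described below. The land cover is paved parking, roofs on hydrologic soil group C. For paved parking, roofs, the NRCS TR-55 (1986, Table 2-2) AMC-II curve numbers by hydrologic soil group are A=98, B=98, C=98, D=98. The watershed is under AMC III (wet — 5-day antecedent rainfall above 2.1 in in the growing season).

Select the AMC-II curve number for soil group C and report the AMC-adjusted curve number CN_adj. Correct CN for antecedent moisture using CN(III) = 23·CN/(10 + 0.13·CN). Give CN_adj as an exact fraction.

CN_adj = 112700/1137 ≈ 99.120

NRCS table: paved parking, roofs, soil group C → CN(II) = 98
Adjust CN=98 to AMC III: 23·98/(10 + 0.13·98) → 2254 ÷ (1137/50) = 112700/1137 ≈ 99.120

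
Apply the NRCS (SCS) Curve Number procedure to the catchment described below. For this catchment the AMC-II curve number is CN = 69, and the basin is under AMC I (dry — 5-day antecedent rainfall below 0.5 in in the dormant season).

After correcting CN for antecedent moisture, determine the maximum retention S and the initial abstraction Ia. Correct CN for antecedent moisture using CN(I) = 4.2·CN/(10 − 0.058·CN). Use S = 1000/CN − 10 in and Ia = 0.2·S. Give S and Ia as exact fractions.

S = 15500/1449 in ≈ 10.697 in; Ia = 3100/1449 in ≈ 2.139 in

Adjust CN=69 to AMC I: 4.2·69/(10 − 0.058·69) → (1449/5) ÷ (2999/500) = 144900/2999 ≈ 48.316
Retention S: 1000/CN − 10 with CN=48.316 → S = 15500/1449 ≈ 10.697 in
Ia = 0.2·(15500/1449) = 3100/1449 in ≈ 2.139 in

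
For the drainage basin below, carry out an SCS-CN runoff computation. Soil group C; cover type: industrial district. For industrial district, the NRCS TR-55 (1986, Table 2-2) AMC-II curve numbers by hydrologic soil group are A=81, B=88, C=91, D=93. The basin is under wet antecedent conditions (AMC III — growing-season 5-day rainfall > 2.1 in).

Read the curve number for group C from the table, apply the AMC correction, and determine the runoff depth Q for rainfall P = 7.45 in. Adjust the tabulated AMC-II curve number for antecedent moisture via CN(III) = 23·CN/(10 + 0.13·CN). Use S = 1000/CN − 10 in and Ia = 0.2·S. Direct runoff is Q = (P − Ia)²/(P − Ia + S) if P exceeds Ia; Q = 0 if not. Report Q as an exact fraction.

Q = 95022378049/13657118020 in ≈ 6.958 in

NRCS table: industrial district, soil group C → CN(II) = 91
Adjust CN=91 to AMC III: 23·91/(10 + 0.13·91) → 2093 ÷ (2183/100) = 209300/2183 ≈ 95.877
S = 1000/(209300/2183) − 10 = 900/2093 in ≈ 0.430 in
Ia = 0.2S: 0.2·0.430 = 0.086 in (exactly 180/2093)
P − Ia = 7.450 − 0.086 = 308257/41860 ≈ 7.364 in (> 0, runoff occurs)
Runoff Q = (P−Ia)²/(P−Ia+S) = (7.364)²/(7.364+0.430) = 95022378049/13657118020 ≈ 6.958 in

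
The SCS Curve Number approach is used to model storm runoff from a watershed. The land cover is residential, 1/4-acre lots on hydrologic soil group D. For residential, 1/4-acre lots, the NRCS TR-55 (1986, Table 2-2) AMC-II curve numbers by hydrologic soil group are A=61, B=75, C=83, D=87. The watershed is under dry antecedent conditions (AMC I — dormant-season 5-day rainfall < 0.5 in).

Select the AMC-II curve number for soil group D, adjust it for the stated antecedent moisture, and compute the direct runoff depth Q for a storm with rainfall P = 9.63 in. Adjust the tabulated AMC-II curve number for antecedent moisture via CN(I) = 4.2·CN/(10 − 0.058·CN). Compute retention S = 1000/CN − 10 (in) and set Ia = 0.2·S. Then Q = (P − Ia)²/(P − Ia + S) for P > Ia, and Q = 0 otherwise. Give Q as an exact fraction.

Q = 2654947618801/416446562700 in ≈ 6.375 in

NRCS table: residential, 1/4-acre lots, soil group D → CN(II) = 87
Dry (AMC I): CN(I) = 4.2·87/(10 − 0.058·87) = (1827/5)/(2477/500) = 182700/2477 ≈ 73.759
Max retention: S = 1000/(182700/2477) − 10 = 6500/1827 in (≈ 3.558 in)
Initial abstraction Ia = S/5 = (6500/1827)/5 = 1300/1827 ≈ 0.712 in
P − Ia = 9.630 − 0.712 = 1629401/182700 ≈ 8.918 in (> 0, runoff occurs)
Runoff Q = (P−Ia)²/(P−Ia+S) = (8.918)²/(8.918+3.558) = 2654947618801/416446562700 ≈ 6.375 in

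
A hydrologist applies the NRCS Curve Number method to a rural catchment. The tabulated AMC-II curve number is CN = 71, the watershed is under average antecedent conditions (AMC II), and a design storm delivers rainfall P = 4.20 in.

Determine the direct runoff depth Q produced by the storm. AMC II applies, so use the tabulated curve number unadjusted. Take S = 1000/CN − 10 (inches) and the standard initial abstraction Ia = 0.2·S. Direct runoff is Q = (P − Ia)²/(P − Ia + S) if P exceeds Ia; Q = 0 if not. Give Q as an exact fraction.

AMC II — tabulated CN = 71 applies directly.
Max retention: S = 1000/71 − 10 = 290/71 in (≈ 4.085 in)
Ia = 0.2·(290/71) = 58/71 in ≈ 0.817 in
Since P=4.200 > Ia=0.817: effective rainfall P−Ia = 1201/355 in
Runoff Q = (P−Ia)²/(P−Ia+S) = (3.383)²/(3.383+4.085) = 1442401/941105 ≈ 1.533 in

Q = 1442401/941105 in ≈ 1.533 in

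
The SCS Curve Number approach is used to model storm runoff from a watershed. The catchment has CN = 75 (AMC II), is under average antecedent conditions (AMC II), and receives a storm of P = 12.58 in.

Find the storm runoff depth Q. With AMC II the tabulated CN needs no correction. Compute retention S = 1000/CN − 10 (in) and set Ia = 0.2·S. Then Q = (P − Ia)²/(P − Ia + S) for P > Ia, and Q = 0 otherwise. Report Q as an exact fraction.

Average conditions: CN = 75 (no AMC adjustment).
S = 1000/75 − 10 = 10/3 in ≈ 3.333 in
Ia = 0.2S: 0.2·3.333 = 0.667 in (exactly 2/3)
Excess rainfall: 12.580 − 0.667 = 11.913 in; P > Ia so Q > 0
Runoff Q = (P−Ia)²/(P−Ia+S) = (11.913)²/(11.913+3.333) = 3193369/343050 ≈ 9.309 in

Q = 3193369/343050 in ≈ 9.309 in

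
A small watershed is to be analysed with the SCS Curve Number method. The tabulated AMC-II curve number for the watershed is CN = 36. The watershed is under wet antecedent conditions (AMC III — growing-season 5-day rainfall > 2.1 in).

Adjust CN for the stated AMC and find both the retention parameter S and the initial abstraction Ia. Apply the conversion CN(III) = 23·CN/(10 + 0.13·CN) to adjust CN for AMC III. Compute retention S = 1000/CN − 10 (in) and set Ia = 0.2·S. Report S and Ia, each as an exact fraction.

S = 1600/207 in ≈ 7.729 in; Ia = 320/207 in ≈ 1.546 in

Adjust CN=36 to AMC III: 23·36/(10 + 0.13·36) → 828 ÷ (367/25) = 20700/367 ≈ 56.403
Max retention: S = 1000/(20700/367) − 10 = 1600/207 in (≈ 7.729 in)
Initial abstraction Ia = S/5 = (1600/207)/5 = 320/207 ≈ 1.546 in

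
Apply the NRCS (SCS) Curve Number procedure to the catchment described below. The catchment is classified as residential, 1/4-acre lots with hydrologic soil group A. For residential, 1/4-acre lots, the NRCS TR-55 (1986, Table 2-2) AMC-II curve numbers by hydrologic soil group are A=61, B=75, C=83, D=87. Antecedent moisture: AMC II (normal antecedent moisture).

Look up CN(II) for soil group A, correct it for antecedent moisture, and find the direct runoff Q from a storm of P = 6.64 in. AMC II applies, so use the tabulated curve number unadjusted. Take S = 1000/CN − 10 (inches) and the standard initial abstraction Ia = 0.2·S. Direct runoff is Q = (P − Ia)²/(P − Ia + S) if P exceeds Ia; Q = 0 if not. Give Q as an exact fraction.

Q = 33423488/13668575 in ≈ 2.445 in

NRCS table: residential, 1/4-acre lots, soil group A → CN(II) = 61
AMC II — tabulated CN = 61 applies directly.
Max retention: S = 1000/61 − 10 = 390/61 in (≈ 6.393 in)
Ia = 0.2·(390/61) = 78/61 in ≈ 1.279 in
Since P=6.640 > Ia=1.279: effective rainfall P−Ia = 8176/1525 in
Q: (8176/1525)² ÷ (17926/1525) = 33423488/13668575 in (≈ 2.445 in)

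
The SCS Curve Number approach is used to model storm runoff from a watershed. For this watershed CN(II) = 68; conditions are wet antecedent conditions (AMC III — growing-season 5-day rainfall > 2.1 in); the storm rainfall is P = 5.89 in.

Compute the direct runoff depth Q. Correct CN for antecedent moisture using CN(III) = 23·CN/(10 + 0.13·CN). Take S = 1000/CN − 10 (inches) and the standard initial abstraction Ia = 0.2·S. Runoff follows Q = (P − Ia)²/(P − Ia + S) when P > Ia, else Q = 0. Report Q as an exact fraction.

Q = 45924061401/11507090900 in ≈ 3.991 in

Wet (AMC III): CN(III) = 23·68/(10 + 0.13·68) = 1564/(471/25) = 39100/471 ≈ 83.015
Max retention: S = 1000/(39100/471) − 10 = 800/391 in (≈ 2.046 in)
Initial abstraction Ia = S/5 = (800/391)/5 = 160/391 ≈ 0.409 in
P − Ia = 5.890 − 0.409 = 214299/39100 ≈ 5.481 in (> 0, runoff occurs)
Q = (214299/39100)²/((214299/39100) + 800/391) = (45924061401/1528810000)/(294299/39100) = 45924061401/11507090900 in ≈ 3.991 in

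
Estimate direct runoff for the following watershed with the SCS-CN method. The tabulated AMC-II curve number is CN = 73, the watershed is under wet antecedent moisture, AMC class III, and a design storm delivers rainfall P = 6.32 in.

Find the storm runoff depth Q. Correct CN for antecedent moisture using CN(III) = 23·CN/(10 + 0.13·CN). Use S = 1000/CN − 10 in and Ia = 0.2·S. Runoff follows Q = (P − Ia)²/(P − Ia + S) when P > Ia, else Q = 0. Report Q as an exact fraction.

Wet (AMC III): CN(III) = 23·73/(10 + 0.13·73) = 1679/(1949/100) = 167900/1949 ≈ 86.147
Retention S: 1000/CN − 10 with CN=86.147 → S = 2700/1679 ≈ 1.608 in
Ia = 0.2S: 0.2·1.608 = 0.322 in (exactly 540/1679)
Excess rainfall: 6.320 − 0.322 = 5.998 in; P > Ia so Q > 0
Q = (251782/41975)²/((251782/41975) + 2700/1679) = (63394175524/1761900625)/(319282/41975) = 31697087762/6700930975 in ≈ 4.730 in

Q = 31697087762/6700930975 in ≈ 4.730 in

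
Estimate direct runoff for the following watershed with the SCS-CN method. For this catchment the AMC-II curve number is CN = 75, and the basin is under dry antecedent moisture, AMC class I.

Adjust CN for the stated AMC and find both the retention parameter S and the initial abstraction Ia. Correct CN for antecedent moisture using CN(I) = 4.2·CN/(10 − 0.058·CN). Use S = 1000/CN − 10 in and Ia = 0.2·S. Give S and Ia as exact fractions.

Adjust CN=75 to AMC I: 4.2·75/(10 − 0.058·75) → 315 ÷ (113/20) = 6300/113 ≈ 55.752
S = 1000/(6300/113) − 10 = 500/63 in ≈ 7.937 in
Initial abstraction Ia = S/5 = (500/63)/5 = 100/63 ≈ 1.587 in

S = 500/63 in ≈ 7.937 in; Ia = 100/63 in ≈ 1.587 in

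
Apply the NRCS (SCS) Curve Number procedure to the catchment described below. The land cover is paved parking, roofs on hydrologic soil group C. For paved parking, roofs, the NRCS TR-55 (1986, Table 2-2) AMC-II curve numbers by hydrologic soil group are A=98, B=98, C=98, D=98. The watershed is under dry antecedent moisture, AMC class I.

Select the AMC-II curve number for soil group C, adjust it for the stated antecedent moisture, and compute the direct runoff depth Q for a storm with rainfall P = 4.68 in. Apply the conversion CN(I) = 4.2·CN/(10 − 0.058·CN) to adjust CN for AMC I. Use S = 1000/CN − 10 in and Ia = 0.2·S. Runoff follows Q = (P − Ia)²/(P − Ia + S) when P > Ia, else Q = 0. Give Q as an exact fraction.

NRCS table: paved parking, roofs, soil group C → CN(II) = 98
Adjust CN=98 to AMC I: 4.2·98/(10 − 0.058·98) → (2058/5) ÷ (1079/250) = 102900/1079 ≈ 95.366
Retention S: 1000/CN − 10 with CN=95.366 → S = 500/1029 ≈ 0.486 in
Ia = 0.2·(500/1029) = 100/1029 in ≈ 0.097 in
P − Ia = 4.680 − 0.097 = 117893/25725 ≈ 4.583 in (> 0, runoff occurs)
Q = (117893/25725)²/((117893/25725) + 500/1029) = (13898759449/661775625)/(130393/25725) = 13898759449/3354359925 in ≈ 4.143 in

Q = 13898759449/3354359925 in ≈ 4.143 in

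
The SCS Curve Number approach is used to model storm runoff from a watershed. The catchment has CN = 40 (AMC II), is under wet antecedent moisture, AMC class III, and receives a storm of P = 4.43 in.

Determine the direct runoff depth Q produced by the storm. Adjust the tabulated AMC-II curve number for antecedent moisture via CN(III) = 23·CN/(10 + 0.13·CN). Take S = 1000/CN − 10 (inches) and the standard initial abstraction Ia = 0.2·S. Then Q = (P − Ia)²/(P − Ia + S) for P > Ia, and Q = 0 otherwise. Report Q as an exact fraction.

Q = 51681721/51034700 in ≈ 1.013 in

CN(III) from CN(II)=40: (23·40)/(10 + 0.13·40) = 1150/19 ≈ 60.526
Max retention: S = 1000/(1150/19) − 10 = 150/23 in (≈ 6.522 in)
Ia = 0.2S: 0.2·6.522 = 1.304 in (exactly 30/23)
P − Ia = 4.430 − 1.304 = 7189/2300 ≈ 3.126 in (> 0, runoff occurs)
Q = (7189/2300)²/((7189/2300) + 150/23) = (51681721/5290000)/(22189/2300) = 51681721/51034700 in ≈ 1.013 in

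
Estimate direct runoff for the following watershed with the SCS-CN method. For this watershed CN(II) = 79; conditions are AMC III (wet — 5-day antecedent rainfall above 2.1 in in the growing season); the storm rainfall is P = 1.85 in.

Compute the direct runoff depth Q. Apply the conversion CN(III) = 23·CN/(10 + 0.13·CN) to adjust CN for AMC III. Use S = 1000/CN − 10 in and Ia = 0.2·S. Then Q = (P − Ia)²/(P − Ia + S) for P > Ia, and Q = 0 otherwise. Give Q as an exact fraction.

Q = 3460851241/3664125860 in ≈ 0.945 in

CN(III) from CN(II)=79: (23·79)/(10 + 0.13·79) = 181700/2027 ≈ 89.640
Retention S: 1000/CN − 10 with CN=89.640 → S = 2100/1817 ≈ 1.156 in
Ia = 0.2·(2100/1817) = 420/1817 in ≈ 0.231 in
P − Ia = 1.850 − 0.231 = 58829/36340 ≈ 1.619 in (> 0, runoff occurs)
Runoff Q = (P−Ia)²/(P−Ia+S) = (1.619)²/(1.619+1.156) = 3460851241/3664125860 ≈ 0.945 in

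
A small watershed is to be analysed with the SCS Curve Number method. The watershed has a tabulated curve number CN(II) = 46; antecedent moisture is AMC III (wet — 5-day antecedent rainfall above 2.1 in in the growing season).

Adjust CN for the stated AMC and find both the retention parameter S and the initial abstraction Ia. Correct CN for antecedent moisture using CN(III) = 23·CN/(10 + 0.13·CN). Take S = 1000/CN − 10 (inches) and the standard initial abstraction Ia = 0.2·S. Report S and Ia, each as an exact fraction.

S = 2700/529 in ≈ 5.104 in; Ia = 540/529 in ≈ 1.021 in

CN(III) from CN(II)=46: (23·46)/(10 + 0.13·46) = 52900/799 ≈ 66.208
Retention S: 1000/CN − 10 with CN=66.208 → S = 2700/529 ≈ 5.104 in
Ia = 0.2·(2700/529) = 540/529 in ≈ 1.021 in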